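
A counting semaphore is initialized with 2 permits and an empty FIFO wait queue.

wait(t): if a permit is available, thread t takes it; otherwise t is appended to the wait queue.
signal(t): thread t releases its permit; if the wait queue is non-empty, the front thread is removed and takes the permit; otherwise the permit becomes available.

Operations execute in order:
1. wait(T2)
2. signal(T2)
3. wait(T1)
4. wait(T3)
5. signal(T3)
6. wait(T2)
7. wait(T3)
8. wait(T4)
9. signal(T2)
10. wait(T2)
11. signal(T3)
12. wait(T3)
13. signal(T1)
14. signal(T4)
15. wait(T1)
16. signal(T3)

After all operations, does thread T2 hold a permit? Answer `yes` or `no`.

Step 1: wait(T2) -> count=1 queue=[] holders={T2}
Step 2: signal(T2) -> count=2 queue=[] holders={none}
Step 3: wait(T1) -> count=1 queue=[] holders={T1}
Step 4: wait(T3) -> count=0 queue=[] holders={T1,T3}
Step 5: signal(T3) -> count=1 queue=[] holders={T1}
Step 6: wait(T2) -> count=0 queue=[] holders={T1,T2}
Step 7: wait(T3) -> count=0 queue=[T3] holders={T1,T2}
Step 8: wait(T4) -> count=0 queue=[T3,T4] holders={T1,T2}
Step 9: signal(T2) -> count=0 queue=[T4] holders={T1,T3}
Step 10: wait(T2) -> count=0 queue=[T4,T2] holders={T1,T3}
Step 11: signal(T3) -> count=0 queue=[T2] holders={T1,T4}
Step 12: wait(T3) -> count=0 queue=[T2,T3] holders={T1,T4}
Step 13: signal(T1) -> count=0 queue=[T3] holders={T2,T4}
Step 14: signal(T4) -> count=0 queue=[] holders={T2,T3}
Step 15: wait(T1) -> count=0 queue=[T1] holders={T2,T3}
Step 16: signal(T3) -> count=0 queue=[] holders={T1,T2}
Final holders: {T1,T2} -> T2 in holders

Answer: yes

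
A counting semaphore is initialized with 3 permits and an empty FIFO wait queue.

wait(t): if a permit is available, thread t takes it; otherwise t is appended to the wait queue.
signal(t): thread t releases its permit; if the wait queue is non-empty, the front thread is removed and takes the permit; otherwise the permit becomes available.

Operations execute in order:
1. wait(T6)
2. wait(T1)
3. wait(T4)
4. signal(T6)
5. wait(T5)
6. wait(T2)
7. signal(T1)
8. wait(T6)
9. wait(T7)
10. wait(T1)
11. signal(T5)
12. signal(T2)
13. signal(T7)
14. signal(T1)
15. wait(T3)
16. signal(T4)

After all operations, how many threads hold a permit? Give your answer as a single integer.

Answer: 2

Derivation:
Step 1: wait(T6) -> count=2 queue=[] holders={T6}
Step 2: wait(T1) -> count=1 queue=[] holders={T1,T6}
Step 3: wait(T4) -> count=0 queue=[] holders={T1,T4,T6}
Step 4: signal(T6) -> count=1 queue=[] holders={T1,T4}
Step 5: wait(T5) -> count=0 queue=[] holders={T1,T4,T5}
Step 6: wait(T2) -> count=0 queue=[T2] holders={T1,T4,T5}
Step 7: signal(T1) -> count=0 queue=[] holders={T2,T4,T5}
Step 8: wait(T6) -> count=0 queue=[T6] holders={T2,T4,T5}
Step 9: wait(T7) -> count=0 queue=[T6,T7] holders={T2,T4,T5}
Step 10: wait(T1) -> count=0 queue=[T6,T7,T1] holders={T2,T4,T5}
Step 11: signal(T5) -> count=0 queue=[T7,T1] holders={T2,T4,T6}
Step 12: signal(T2) -> count=0 queue=[T1] holders={T4,T6,T7}
Step 13: signal(T7) -> count=0 queue=[] holders={T1,T4,T6}
Step 14: signal(T1) -> count=1 queue=[] holders={T4,T6}
Step 15: wait(T3) -> count=0 queue=[] holders={T3,T4,T6}
Step 16: signal(T4) -> count=1 queue=[] holders={T3,T6}
Final holders: {T3,T6} -> 2 thread(s)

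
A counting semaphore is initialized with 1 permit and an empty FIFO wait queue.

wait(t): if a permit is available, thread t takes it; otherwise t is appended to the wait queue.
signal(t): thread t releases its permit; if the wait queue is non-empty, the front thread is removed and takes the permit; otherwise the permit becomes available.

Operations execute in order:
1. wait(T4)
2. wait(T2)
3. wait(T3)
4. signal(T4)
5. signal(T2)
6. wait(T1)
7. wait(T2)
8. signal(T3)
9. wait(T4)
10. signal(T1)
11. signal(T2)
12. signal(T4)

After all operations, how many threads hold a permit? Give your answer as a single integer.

Answer: 0

Derivation:
Step 1: wait(T4) -> count=0 queue=[] holders={T4}
Step 2: wait(T2) -> count=0 queue=[T2] holders={T4}
Step 3: wait(T3) -> count=0 queue=[T2,T3] holders={T4}
Step 4: signal(T4) -> count=0 queue=[T3] holders={T2}
Step 5: signal(T2) -> count=0 queue=[] holders={T3}
Step 6: wait(T1) -> count=0 queue=[T1] holders={T3}
Step 7: wait(T2) -> count=0 queue=[T1,T2] holders={T3}
Step 8: signal(T3) -> count=0 queue=[T2] holders={T1}
Step 9: wait(T4) -> count=0 queue=[T2,T4] holders={T1}
Step 10: signal(T1) -> count=0 queue=[T4] holders={T2}
Step 11: signal(T2) -> count=0 queue=[] holders={T4}
Step 12: signal(T4) -> count=1 queue=[] holders={none}
Final holders: {none} -> 0 thread(s)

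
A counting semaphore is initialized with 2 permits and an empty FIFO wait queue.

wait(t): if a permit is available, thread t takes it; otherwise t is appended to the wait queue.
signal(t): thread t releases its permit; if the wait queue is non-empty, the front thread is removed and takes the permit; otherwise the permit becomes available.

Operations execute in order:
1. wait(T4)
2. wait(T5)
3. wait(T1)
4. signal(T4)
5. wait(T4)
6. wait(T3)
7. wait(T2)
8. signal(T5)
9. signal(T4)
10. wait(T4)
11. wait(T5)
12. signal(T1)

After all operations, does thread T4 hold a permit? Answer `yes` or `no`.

Answer: no

Derivation:
Step 1: wait(T4) -> count=1 queue=[] holders={T4}
Step 2: wait(T5) -> count=0 queue=[] holders={T4,T5}
Step 3: wait(T1) -> count=0 queue=[T1] holders={T4,T5}
Step 4: signal(T4) -> count=0 queue=[] holders={T1,T5}
Step 5: wait(T4) -> count=0 queue=[T4] holders={T1,T5}
Step 6: wait(T3) -> count=0 queue=[T4,T3] holders={T1,T5}
Step 7: wait(T2) -> count=0 queue=[T4,T3,T2] holders={T1,T5}
Step 8: signal(T5) -> count=0 queue=[T3,T2] holders={T1,T4}
Step 9: signal(T4) -> count=0 queue=[T2] holders={T1,T3}
Step 10: wait(T4) -> count=0 queue=[T2,T4] holders={T1,T3}
Step 11: wait(T5) -> count=0 queue=[T2,T4,T5] holders={T1,T3}
Step 12: signal(T1) -> count=0 queue=[T4,T5] holders={T2,T3}
Final holders: {T2,T3} -> T4 not in holders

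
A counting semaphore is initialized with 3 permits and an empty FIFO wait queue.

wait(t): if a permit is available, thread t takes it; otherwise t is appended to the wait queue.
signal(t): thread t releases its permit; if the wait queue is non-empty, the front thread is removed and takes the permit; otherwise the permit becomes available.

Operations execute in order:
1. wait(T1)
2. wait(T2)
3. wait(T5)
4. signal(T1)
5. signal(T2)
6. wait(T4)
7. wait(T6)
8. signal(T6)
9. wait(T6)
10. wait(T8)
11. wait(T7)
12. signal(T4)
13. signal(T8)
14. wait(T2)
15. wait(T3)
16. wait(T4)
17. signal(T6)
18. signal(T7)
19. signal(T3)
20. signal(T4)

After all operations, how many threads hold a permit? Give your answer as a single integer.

Step 1: wait(T1) -> count=2 queue=[] holders={T1}
Step 2: wait(T2) -> count=1 queue=[] holders={T1,T2}
Step 3: wait(T5) -> count=0 queue=[] holders={T1,T2,T5}
Step 4: signal(T1) -> count=1 queue=[] holders={T2,T5}
Step 5: signal(T2) -> count=2 queue=[] holders={T5}
Step 6: wait(T4) -> count=1 queue=[] holders={T4,T5}
Step 7: wait(T6) -> count=0 queue=[] holders={T4,T5,T6}
Step 8: signal(T6) -> count=1 queue=[] holders={T4,T5}
Step 9: wait(T6) -> count=0 queue=[] holders={T4,T5,T6}
Step 10: wait(T8) -> count=0 queue=[T8] holders={T4,T5,T6}
Step 11: wait(T7) -> count=0 queue=[T8,T7] holders={T4,T5,T6}
Step 12: signal(T4) -> count=0 queue=[T7] holders={T5,T6,T8}
Step 13: signal(T8) -> count=0 queue=[] holders={T5,T6,T7}
Step 14: wait(T2) -> count=0 queue=[T2] holders={T5,T6,T7}
Step 15: wait(T3) -> count=0 queue=[T2,T3] holders={T5,T6,T7}
Step 16: wait(T4) -> count=0 queue=[T2,T3,T4] holders={T5,T6,T7}
Step 17: signal(T6) -> count=0 queue=[T3,T4] holders={T2,T5,T7}
Step 18: signal(T7) -> count=0 queue=[T4] holders={T2,T3,T5}
Step 19: signal(T3) -> count=0 queue=[] holders={T2,T4,T5}
Step 20: signal(T4) -> count=1 queue=[] holders={T2,T5}
Final holders: {T2,T5} -> 2 thread(s)

Answer: 2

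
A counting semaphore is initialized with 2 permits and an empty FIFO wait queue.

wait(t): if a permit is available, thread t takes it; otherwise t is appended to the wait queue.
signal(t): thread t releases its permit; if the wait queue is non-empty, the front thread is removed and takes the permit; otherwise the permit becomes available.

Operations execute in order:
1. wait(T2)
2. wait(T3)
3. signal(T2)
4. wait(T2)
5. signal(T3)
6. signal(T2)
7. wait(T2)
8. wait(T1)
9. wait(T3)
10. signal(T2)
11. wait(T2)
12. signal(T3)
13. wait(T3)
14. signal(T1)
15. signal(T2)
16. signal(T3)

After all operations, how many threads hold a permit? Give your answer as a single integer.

Step 1: wait(T2) -> count=1 queue=[] holders={T2}
Step 2: wait(T3) -> count=0 queue=[] holders={T2,T3}
Step 3: signal(T2) -> count=1 queue=[] holders={T3}
Step 4: wait(T2) -> count=0 queue=[] holders={T2,T3}
Step 5: signal(T3) -> count=1 queue=[] holders={T2}
Step 6: signal(T2) -> count=2 queue=[] holders={none}
Step 7: wait(T2) -> count=1 queue=[] holders={T2}
Step 8: wait(T1) -> count=0 queue=[] holders={T1,T2}
Step 9: wait(T3) -> count=0 queue=[T3] holders={T1,T2}
Step 10: signal(T2) -> count=0 queue=[] holders={T1,T3}
Step 11: wait(T2) -> count=0 queue=[T2] holders={T1,T3}
Step 12: signal(T3) -> count=0 queue=[] holders={T1,T2}
Step 13: wait(T3) -> count=0 queue=[T3] holders={T1,T2}
Step 14: signal(T1) -> count=0 queue=[] holders={T2,T3}
Step 15: signal(T2) -> count=1 queue=[] holders={T3}
Step 16: signal(T3) -> count=2 queue=[] holders={none}
Final holders: {none} -> 0 thread(s)

Answer: 0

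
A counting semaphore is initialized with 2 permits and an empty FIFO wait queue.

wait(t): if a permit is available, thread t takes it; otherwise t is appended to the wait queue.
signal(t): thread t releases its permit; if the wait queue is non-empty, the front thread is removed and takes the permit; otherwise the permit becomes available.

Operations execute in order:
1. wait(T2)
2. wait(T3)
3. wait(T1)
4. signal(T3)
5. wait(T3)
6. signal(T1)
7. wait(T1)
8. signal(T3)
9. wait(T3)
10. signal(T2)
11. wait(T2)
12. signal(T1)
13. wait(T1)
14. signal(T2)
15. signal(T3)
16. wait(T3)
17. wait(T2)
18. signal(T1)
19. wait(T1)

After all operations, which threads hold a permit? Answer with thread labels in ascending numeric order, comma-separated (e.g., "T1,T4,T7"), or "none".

Answer: T2,T3

Derivation:
Step 1: wait(T2) -> count=1 queue=[] holders={T2}
Step 2: wait(T3) -> count=0 queue=[] holders={T2,T3}
Step 3: wait(T1) -> count=0 queue=[T1] holders={T2,T3}
Step 4: signal(T3) -> count=0 queue=[] holders={T1,T2}
Step 5: wait(T3) -> count=0 queue=[T3] holders={T1,T2}
Step 6: signal(T1) -> count=0 queue=[] holders={T2,T3}
Step 7: wait(T1) -> count=0 queue=[T1] holders={T2,T3}
Step 8: signal(T3) -> count=0 queue=[] holders={T1,T2}
Step 9: wait(T3) -> count=0 queue=[T3] holders={T1,T2}
Step 10: signal(T2) -> count=0 queue=[] holders={T1,T3}
Step 11: wait(T2) -> count=0 queue=[T2] holders={T1,T3}
Step 12: signal(T1) -> count=0 queue=[] holders={T2,T3}
Step 13: wait(T1) -> count=0 queue=[T1] holders={T2,T3}
Step 14: signal(T2) -> count=0 queue=[] holders={T1,T3}
Step 15: signal(T3) -> count=1 queue=[] holders={T1}
Step 16: wait(T3) -> count=0 queue=[] holders={T1,T3}
Step 17: wait(T2) -> count=0 queue=[T2] holders={T1,T3}
Step 18: signal(T1) -> count=0 queue=[] holders={T2,T3}
Step 19: wait(T1) -> count=0 queue=[T1] holders={T2,T3}
Final holders: T2,T3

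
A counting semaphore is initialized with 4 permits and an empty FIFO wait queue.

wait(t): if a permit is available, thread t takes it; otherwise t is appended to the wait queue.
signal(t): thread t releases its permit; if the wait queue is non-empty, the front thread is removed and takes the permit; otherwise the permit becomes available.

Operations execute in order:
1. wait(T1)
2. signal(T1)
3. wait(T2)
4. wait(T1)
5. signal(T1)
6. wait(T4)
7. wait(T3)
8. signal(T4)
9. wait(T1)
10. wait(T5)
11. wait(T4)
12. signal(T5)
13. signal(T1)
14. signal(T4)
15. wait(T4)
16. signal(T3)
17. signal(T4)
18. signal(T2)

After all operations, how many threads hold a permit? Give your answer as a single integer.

Step 1: wait(T1) -> count=3 queue=[] holders={T1}
Step 2: signal(T1) -> count=4 queue=[] holders={none}
Step 3: wait(T2) -> count=3 queue=[] holders={T2}
Step 4: wait(T1) -> count=2 queue=[] holders={T1,T2}
Step 5: signal(T1) -> count=3 queue=[] holders={T2}
Step 6: wait(T4) -> count=2 queue=[] holders={T2,T4}
Step 7: wait(T3) -> count=1 queue=[] holders={T2,T3,T4}
Step 8: signal(T4) -> count=2 queue=[] holders={T2,T3}
Step 9: wait(T1) -> count=1 queue=[] holders={T1,T2,T3}
Step 10: wait(T5) -> count=0 queue=[] holders={T1,T2,T3,T5}
Step 11: wait(T4) -> count=0 queue=[T4] holders={T1,T2,T3,T5}
Step 12: signal(T5) -> count=0 queue=[] holders={T1,T2,T3,T4}
Step 13: signal(T1) -> count=1 queue=[] holders={T2,T3,T4}
Step 14: signal(T4) -> count=2 queue=[] holders={T2,T3}
Step 15: wait(T4) -> count=1 queue=[] holders={T2,T3,T4}
Step 16: signal(T3) -> count=2 queue=[] holders={T2,T4}
Step 17: signal(T4) -> count=3 queue=[] holders={T2}
Step 18: signal(T2) -> count=4 queue=[] holders={none}
Final holders: {none} -> 0 thread(s)

Answer: 0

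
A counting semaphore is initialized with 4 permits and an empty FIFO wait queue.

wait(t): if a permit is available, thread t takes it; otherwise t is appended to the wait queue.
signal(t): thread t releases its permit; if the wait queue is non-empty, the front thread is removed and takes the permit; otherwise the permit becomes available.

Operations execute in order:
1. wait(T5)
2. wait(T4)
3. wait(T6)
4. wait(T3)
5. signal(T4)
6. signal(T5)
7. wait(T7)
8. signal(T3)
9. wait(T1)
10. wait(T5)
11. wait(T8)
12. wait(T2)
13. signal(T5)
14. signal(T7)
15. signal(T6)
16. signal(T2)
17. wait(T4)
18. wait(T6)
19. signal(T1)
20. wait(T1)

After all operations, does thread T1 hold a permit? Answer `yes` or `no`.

Answer: yes

Derivation:
Step 1: wait(T5) -> count=3 queue=[] holders={T5}
Step 2: wait(T4) -> count=2 queue=[] holders={T4,T5}
Step 3: wait(T6) -> count=1 queue=[] holders={T4,T5,T6}
Step 4: wait(T3) -> count=0 queue=[] holders={T3,T4,T5,T6}
Step 5: signal(T4) -> count=1 queue=[] holders={T3,T5,T6}
Step 6: signal(T5) -> count=2 queue=[] holders={T3,T6}
Step 7: wait(T7) -> count=1 queue=[] holders={T3,T6,T7}
Step 8: signal(T3) -> count=2 queue=[] holders={T6,T7}
Step 9: wait(T1) -> count=1 queue=[] holders={T1,T6,T7}
Step 10: wait(T5) -> count=0 queue=[] holders={T1,T5,T6,T7}
Step 11: wait(T8) -> count=0 queue=[T8] holders={T1,T5,T6,T7}
Step 12: wait(T2) -> count=0 queue=[T8,T2] holders={T1,T5,T6,T7}
Step 13: signal(T5) -> count=0 queue=[T2] holders={T1,T6,T7,T8}
Step 14: signal(T7) -> count=0 queue=[] holders={T1,T2,T6,T8}
Step 15: signal(T6) -> count=1 queue=[] holders={T1,T2,T8}
Step 16: signal(T2) -> count=2 queue=[] holders={T1,T8}
Step 17: wait(T4) -> count=1 queue=[] holders={T1,T4,T8}
Step 18: wait(T6) -> count=0 queue=[] holders={T1,T4,T6,T8}
Step 19: signal(T1) -> count=1 queue=[] holders={T4,T6,T8}
Step 20: wait(T1) -> count=0 queue=[] holders={T1,T4,T6,T8}
Final holders: {T1,T4,T6,T8} -> T1 in holders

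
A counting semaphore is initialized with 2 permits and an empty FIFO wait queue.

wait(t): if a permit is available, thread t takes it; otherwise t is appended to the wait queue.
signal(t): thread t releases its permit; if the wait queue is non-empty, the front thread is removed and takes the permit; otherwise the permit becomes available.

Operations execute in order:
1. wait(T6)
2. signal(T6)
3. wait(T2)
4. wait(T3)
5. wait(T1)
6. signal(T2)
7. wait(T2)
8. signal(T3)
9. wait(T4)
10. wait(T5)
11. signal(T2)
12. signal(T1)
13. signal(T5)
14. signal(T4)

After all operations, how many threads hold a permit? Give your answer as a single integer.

Answer: 0

Derivation:
Step 1: wait(T6) -> count=1 queue=[] holders={T6}
Step 2: signal(T6) -> count=2 queue=[] holders={none}
Step 3: wait(T2) -> count=1 queue=[] holders={T2}
Step 4: wait(T3) -> count=0 queue=[] holders={T2,T3}
Step 5: wait(T1) -> count=0 queue=[T1] holders={T2,T3}
Step 6: signal(T2) -> count=0 queue=[] holders={T1,T3}
Step 7: wait(T2) -> count=0 queue=[T2] holders={T1,T3}
Step 8: signal(T3) -> count=0 queue=[] holders={T1,T2}
Step 9: wait(T4) -> count=0 queue=[T4] holders={T1,T2}
Step 10: wait(T5) -> count=0 queue=[T4,T5] holders={T1,T2}
Step 11: signal(T2) -> count=0 queue=[T5] holders={T1,T4}
Step 12: signal(T1) -> count=0 queue=[] holders={T4,T5}
Step 13: signal(T5) -> count=1 queue=[] holders={T4}
Step 14: signal(T4) -> count=2 queue=[] holders={none}
Final holders: {none} -> 0 thread(s)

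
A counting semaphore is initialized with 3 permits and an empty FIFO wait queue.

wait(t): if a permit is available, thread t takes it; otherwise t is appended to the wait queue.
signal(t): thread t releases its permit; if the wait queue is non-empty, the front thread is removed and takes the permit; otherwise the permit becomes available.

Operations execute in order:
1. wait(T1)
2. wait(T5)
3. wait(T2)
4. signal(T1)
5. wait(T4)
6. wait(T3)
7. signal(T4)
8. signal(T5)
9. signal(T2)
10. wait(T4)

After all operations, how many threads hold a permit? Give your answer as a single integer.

Answer: 2

Derivation:
Step 1: wait(T1) -> count=2 queue=[] holders={T1}
Step 2: wait(T5) -> count=1 queue=[] holders={T1,T5}
Step 3: wait(T2) -> count=0 queue=[] holders={T1,T2,T5}
Step 4: signal(T1) -> count=1 queue=[] holders={T2,T5}
Step 5: wait(T4) -> count=0 queue=[] holders={T2,T4,T5}
Step 6: wait(T3) -> count=0 queue=[T3] holders={T2,T4,T5}
Step 7: signal(T4) -> count=0 queue=[] holders={T2,T3,T5}
Step 8: signal(T5) -> count=1 queue=[] holders={T2,T3}
Step 9: signal(T2) -> count=2 queue=[] holders={T3}
Step 10: wait(T4) -> count=1 queue=[] holders={T3,T4}
Final holders: {T3,T4} -> 2 thread(s)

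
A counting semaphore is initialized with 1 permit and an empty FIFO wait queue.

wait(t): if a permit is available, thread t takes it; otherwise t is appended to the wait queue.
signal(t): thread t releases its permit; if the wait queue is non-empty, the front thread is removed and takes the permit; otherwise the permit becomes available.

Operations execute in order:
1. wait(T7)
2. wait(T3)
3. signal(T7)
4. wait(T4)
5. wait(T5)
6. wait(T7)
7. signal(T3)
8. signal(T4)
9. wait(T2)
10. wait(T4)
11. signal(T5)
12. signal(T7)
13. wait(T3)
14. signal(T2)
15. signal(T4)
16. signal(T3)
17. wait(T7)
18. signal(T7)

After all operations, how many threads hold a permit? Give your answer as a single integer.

Answer: 0

Derivation:
Step 1: wait(T7) -> count=0 queue=[] holders={T7}
Step 2: wait(T3) -> count=0 queue=[T3] holders={T7}
Step 3: signal(T7) -> count=0 queue=[] holders={T3}
Step 4: wait(T4) -> count=0 queue=[T4] holders={T3}
Step 5: wait(T5) -> count=0 queue=[T4,T5] holders={T3}
Step 6: wait(T7) -> count=0 queue=[T4,T5,T7] holders={T3}
Step 7: signal(T3) -> count=0 queue=[T5,T7] holders={T4}
Step 8: signal(T4) -> count=0 queue=[T7] holders={T5}
Step 9: wait(T2) -> count=0 queue=[T7,T2] holders={T5}
Step 10: wait(T4) -> count=0 queue=[T7,T2,T4] holders={T5}
Step 11: signal(T5) -> count=0 queue=[T2,T4] holders={T7}
Step 12: signal(T7) -> count=0 queue=[T4] holders={T2}
Step 13: wait(T3) -> count=0 queue=[T4,T3] holders={T2}
Step 14: signal(T2) -> count=0 queue=[T3] holders={T4}
Step 15: signal(T4) -> count=0 queue=[] holders={T3}
Step 16: signal(T3) -> count=1 queue=[] holders={none}
Step 17: wait(T7) -> count=0 queue=[] holders={T7}
Step 18: signal(T7) -> count=1 queue=[] holders={none}
Final holders: {none} -> 0 thread(s)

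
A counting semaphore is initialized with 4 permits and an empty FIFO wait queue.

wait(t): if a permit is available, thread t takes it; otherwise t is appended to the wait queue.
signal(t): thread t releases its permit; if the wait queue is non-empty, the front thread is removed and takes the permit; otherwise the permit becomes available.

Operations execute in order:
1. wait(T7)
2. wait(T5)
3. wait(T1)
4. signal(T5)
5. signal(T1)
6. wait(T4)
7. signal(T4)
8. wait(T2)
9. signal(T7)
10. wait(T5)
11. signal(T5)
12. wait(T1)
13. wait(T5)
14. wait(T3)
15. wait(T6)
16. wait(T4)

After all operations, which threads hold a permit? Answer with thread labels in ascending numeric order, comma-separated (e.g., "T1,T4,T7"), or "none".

Step 1: wait(T7) -> count=3 queue=[] holders={T7}
Step 2: wait(T5) -> count=2 queue=[] holders={T5,T7}
Step 3: wait(T1) -> count=1 queue=[] holders={T1,T5,T7}
Step 4: signal(T5) -> count=2 queue=[] holders={T1,T7}
Step 5: signal(T1) -> count=3 queue=[] holders={T7}
Step 6: wait(T4) -> count=2 queue=[] holders={T4,T7}
Step 7: signal(T4) -> count=3 queue=[] holders={T7}
Step 8: wait(T2) -> count=2 queue=[] holders={T2,T7}
Step 9: signal(T7) -> count=3 queue=[] holders={T2}
Step 10: wait(T5) -> count=2 queue=[] holders={T2,T5}
Step 11: signal(T5) -> count=3 queue=[] holders={T2}
Step 12: wait(T1) -> count=2 queue=[] holders={T1,T2}
Step 13: wait(T5) -> count=1 queue=[] holders={T1,T2,T5}
Step 14: wait(T3) -> count=0 queue=[] holders={T1,T2,T3,T5}
Step 15: wait(T6) -> count=0 queue=[T6] holders={T1,T2,T3,T5}
Step 16: wait(T4) -> count=0 queue=[T6,T4] holders={T1,T2,T3,T5}
Final holders: T1,T2,T3,T5

Answer: T1,T2,T3,T5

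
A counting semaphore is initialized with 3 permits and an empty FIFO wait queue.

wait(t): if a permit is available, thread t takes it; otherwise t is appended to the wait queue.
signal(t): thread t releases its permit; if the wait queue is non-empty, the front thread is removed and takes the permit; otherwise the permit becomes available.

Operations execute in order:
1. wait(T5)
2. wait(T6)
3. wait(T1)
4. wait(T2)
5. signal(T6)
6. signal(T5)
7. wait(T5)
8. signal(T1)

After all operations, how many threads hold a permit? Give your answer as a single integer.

Answer: 2

Derivation:
Step 1: wait(T5) -> count=2 queue=[] holders={T5}
Step 2: wait(T6) -> count=1 queue=[] holders={T5,T6}
Step 3: wait(T1) -> count=0 queue=[] holders={T1,T5,T6}
Step 4: wait(T2) -> count=0 queue=[T2] holders={T1,T5,T6}
Step 5: signal(T6) -> count=0 queue=[] holders={T1,T2,T5}
Step 6: signal(T5) -> count=1 queue=[] holders={T1,T2}
Step 7: wait(T5) -> count=0 queue=[] holders={T1,T2,T5}
Step 8: signal(T1) -> count=1 queue=[] holders={T2,T5}
Final holders: {T2,T5} -> 2 thread(s)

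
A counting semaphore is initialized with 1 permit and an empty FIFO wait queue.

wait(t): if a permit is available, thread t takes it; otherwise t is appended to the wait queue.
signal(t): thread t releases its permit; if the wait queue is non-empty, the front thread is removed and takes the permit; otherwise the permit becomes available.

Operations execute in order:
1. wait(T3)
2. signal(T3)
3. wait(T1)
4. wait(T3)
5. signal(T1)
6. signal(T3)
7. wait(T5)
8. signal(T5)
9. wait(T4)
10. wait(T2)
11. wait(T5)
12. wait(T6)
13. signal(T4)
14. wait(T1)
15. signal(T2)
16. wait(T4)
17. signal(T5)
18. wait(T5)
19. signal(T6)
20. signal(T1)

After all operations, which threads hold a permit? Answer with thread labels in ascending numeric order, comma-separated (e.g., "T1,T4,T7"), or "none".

Answer: T4

Derivation:
Step 1: wait(T3) -> count=0 queue=[] holders={T3}
Step 2: signal(T3) -> count=1 queue=[] holders={none}
Step 3: wait(T1) -> count=0 queue=[] holders={T1}
Step 4: wait(T3) -> count=0 queue=[T3] holders={T1}
Step 5: signal(T1) -> count=0 queue=[] holders={T3}
Step 6: signal(T3) -> count=1 queue=[] holders={none}
Step 7: wait(T5) -> count=0 queue=[] holders={T5}
Step 8: signal(T5) -> count=1 queue=[] holders={none}
Step 9: wait(T4) -> count=0 queue=[] holders={T4}
Step 10: wait(T2) -> count=0 queue=[T2] holders={T4}
Step 11: wait(T5) -> count=0 queue=[T2,T5] holders={T4}
Step 12: wait(T6) -> count=0 queue=[T2,T5,T6] holders={T4}
Step 13: signal(T4) -> count=0 queue=[T5,T6] holders={T2}
Step 14: wait(T1) -> count=0 queue=[T5,T6,T1] holders={T2}
Step 15: signal(T2) -> count=0 queue=[T6,T1] holders={T5}
Step 16: wait(T4) -> count=0 queue=[T6,T1,T4] holders={T5}
Step 17: signal(T5) -> count=0 queue=[T1,T4] holders={T6}
Step 18: wait(T5) -> count=0 queue=[T1,T4,T5] holders={T6}
Step 19: signal(T6) -> count=0 queue=[T4,T5] holders={T1}
Step 20: signal(T1) -> count=0 queue=[T5] holders={T4}
Final holders: T4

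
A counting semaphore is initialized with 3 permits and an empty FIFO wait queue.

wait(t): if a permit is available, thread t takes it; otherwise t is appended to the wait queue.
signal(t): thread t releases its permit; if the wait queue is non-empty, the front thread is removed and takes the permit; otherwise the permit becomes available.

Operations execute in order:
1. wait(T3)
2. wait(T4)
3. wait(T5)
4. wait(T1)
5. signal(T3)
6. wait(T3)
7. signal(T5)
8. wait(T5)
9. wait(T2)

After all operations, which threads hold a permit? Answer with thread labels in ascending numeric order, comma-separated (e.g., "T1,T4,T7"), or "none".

Answer: T1,T3,T4

Derivation:
Step 1: wait(T3) -> count=2 queue=[] holders={T3}
Step 2: wait(T4) -> count=1 queue=[] holders={T3,T4}
Step 3: wait(T5) -> count=0 queue=[] holders={T3,T4,T5}
Step 4: wait(T1) -> count=0 queue=[T1] holders={T3,T4,T5}
Step 5: signal(T3) -> count=0 queue=[] holders={T1,T4,T5}
Step 6: wait(T3) -> count=0 queue=[T3] holders={T1,T4,T5}
Step 7: signal(T5) -> count=0 queue=[] holders={T1,T3,T4}
Step 8: wait(T5) -> count=0 queue=[T5] holders={T1,T3,T4}
Step 9: wait(T2) -> count=0 queue=[T5,T2] holders={T1,T3,T4}
Final holders: T1,T3,T4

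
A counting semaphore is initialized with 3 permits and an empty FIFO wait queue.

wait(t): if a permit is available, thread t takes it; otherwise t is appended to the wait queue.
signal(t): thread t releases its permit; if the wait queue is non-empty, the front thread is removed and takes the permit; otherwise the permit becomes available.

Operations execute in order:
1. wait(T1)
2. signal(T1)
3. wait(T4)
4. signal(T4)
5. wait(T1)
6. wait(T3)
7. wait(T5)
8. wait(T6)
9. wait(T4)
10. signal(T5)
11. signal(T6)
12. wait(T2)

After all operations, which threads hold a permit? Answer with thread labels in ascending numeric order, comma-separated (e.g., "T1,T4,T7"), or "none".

Step 1: wait(T1) -> count=2 queue=[] holders={T1}
Step 2: signal(T1) -> count=3 queue=[] holders={none}
Step 3: wait(T4) -> count=2 queue=[] holders={T4}
Step 4: signal(T4) -> count=3 queue=[] holders={none}
Step 5: wait(T1) -> count=2 queue=[] holders={T1}
Step 6: wait(T3) -> count=1 queue=[] holders={T1,T3}
Step 7: wait(T5) -> count=0 queue=[] holders={T1,T3,T5}
Step 8: wait(T6) -> count=0 queue=[T6] holders={T1,T3,T5}
Step 9: wait(T4) -> count=0 queue=[T6,T4] holders={T1,T3,T5}
Step 10: signal(T5) -> count=0 queue=[T4] holders={T1,T3,T6}
Step 11: signal(T6) -> count=0 queue=[] holders={T1,T3,T4}
Step 12: wait(T2) -> count=0 queue=[T2] holders={T1,T3,T4}
Final holders: T1,T3,T4

Answer: T1,T3,T4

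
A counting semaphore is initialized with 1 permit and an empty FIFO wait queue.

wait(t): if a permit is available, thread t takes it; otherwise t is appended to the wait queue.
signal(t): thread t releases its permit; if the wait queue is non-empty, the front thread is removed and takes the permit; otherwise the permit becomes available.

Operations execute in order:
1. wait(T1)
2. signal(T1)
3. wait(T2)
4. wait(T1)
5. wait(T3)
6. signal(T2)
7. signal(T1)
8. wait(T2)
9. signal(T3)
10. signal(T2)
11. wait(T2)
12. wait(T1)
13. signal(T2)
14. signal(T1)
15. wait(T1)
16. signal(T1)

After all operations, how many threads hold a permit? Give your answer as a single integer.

Step 1: wait(T1) -> count=0 queue=[] holders={T1}
Step 2: signal(T1) -> count=1 queue=[] holders={none}
Step 3: wait(T2) -> count=0 queue=[] holders={T2}
Step 4: wait(T1) -> count=0 queue=[T1] holders={T2}
Step 5: wait(T3) -> count=0 queue=[T1,T3] holders={T2}
Step 6: signal(T2) -> count=0 queue=[T3] holders={T1}
Step 7: signal(T1) -> count=0 queue=[] holders={T3}
Step 8: wait(T2) -> count=0 queue=[T2] holders={T3}
Step 9: signal(T3) -> count=0 queue=[] holders={T2}
Step 10: signal(T2) -> count=1 queue=[] holders={none}
Step 11: wait(T2) -> count=0 queue=[] holders={T2}
Step 12: wait(T1) -> count=0 queue=[T1] holders={T2}
Step 13: signal(T2) -> count=0 queue=[] holders={T1}
Step 14: signal(T1) -> count=1 queue=[] holders={none}
Step 15: wait(T1) -> count=0 queue=[] holders={T1}
Step 16: signal(T1) -> count=1 queue=[] holders={none}
Final holders: {none} -> 0 thread(s)

Answer: 0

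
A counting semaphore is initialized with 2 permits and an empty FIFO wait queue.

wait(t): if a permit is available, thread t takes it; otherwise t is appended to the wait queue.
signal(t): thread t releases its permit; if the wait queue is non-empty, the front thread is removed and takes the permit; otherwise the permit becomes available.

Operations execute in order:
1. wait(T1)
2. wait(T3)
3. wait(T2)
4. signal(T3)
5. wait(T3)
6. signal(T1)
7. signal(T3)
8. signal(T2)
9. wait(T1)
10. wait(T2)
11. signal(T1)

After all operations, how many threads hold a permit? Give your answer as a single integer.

Answer: 1

Derivation:
Step 1: wait(T1) -> count=1 queue=[] holders={T1}
Step 2: wait(T3) -> count=0 queue=[] holders={T1,T3}
Step 3: wait(T2) -> count=0 queue=[T2] holders={T1,T3}
Step 4: signal(T3) -> count=0 queue=[] holders={T1,T2}
Step 5: wait(T3) -> count=0 queue=[T3] holders={T1,T2}
Step 6: signal(T1) -> count=0 queue=[] holders={T2,T3}
Step 7: signal(T3) -> count=1 queue=[] holders={T2}
Step 8: signal(T2) -> count=2 queue=[] holders={none}
Step 9: wait(T1) -> count=1 queue=[] holders={T1}
Step 10: wait(T2) -> count=0 queue=[] holders={T1,T2}
Step 11: signal(T1) -> count=1 queue=[] holders={T2}
Final holders: {T2} -> 1 thread(s)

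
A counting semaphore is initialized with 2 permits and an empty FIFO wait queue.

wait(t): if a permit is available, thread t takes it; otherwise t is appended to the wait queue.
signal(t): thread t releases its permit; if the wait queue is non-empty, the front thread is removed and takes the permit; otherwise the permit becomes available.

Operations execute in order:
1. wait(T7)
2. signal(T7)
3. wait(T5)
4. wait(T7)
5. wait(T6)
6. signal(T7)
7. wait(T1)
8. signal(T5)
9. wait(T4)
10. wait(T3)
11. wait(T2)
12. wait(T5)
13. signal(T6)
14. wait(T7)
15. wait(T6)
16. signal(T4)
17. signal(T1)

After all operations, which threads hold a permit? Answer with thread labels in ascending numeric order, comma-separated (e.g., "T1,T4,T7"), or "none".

Answer: T2,T3

Derivation:
Step 1: wait(T7) -> count=1 queue=[] holders={T7}
Step 2: signal(T7) -> count=2 queue=[] holders={none}
Step 3: wait(T5) -> count=1 queue=[] holders={T5}
Step 4: wait(T7) -> count=0 queue=[] holders={T5,T7}
Step 5: wait(T6) -> count=0 queue=[T6] holders={T5,T7}
Step 6: signal(T7) -> count=0 queue=[] holders={T5,T6}
Step 7: wait(T1) -> count=0 queue=[T1] holders={T5,T6}
Step 8: signal(T5) -> count=0 queue=[] holders={T1,T6}
Step 9: wait(T4) -> count=0 queue=[T4] holders={T1,T6}
Step 10: wait(T3) -> count=0 queue=[T4,T3] holders={T1,T6}
Step 11: wait(T2) -> count=0 queue=[T4,T3,T2] holders={T1,T6}
Step 12: wait(T5) -> count=0 queue=[T4,T3,T2,T5] holders={T1,T6}
Step 13: signal(T6) -> count=0 queue=[T3,T2,T5] holders={T1,T4}
Step 14: wait(T7) -> count=0 queue=[T3,T2,T5,T7] holders={T1,T4}
Step 15: wait(T6) -> count=0 queue=[T3,T2,T5,T7,T6] holders={T1,T4}
Step 16: signal(T4) -> count=0 queue=[T2,T5,T7,T6] holders={T1,T3}
Step 17: signal(T1) -> count=0 queue=[T5,T7,T6] holders={T2,T3}
Final holders: T2,T3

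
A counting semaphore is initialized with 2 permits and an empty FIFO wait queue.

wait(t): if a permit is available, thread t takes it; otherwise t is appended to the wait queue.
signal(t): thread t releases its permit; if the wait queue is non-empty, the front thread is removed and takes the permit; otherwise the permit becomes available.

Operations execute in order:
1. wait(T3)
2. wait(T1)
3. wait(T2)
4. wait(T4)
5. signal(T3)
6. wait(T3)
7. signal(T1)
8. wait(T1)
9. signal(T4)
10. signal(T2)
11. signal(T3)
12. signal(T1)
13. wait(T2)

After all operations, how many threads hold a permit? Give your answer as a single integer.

Step 1: wait(T3) -> count=1 queue=[] holders={T3}
Step 2: wait(T1) -> count=0 queue=[] holders={T1,T3}
Step 3: wait(T2) -> count=0 queue=[T2] holders={T1,T3}
Step 4: wait(T4) -> count=0 queue=[T2,T4] holders={T1,T3}
Step 5: signal(T3) -> count=0 queue=[T4] holders={T1,T2}
Step 6: wait(T3) -> count=0 queue=[T4,T3] holders={T1,T2}
Step 7: signal(T1) -> count=0 queue=[T3] holders={T2,T4}
Step 8: wait(T1) -> count=0 queue=[T3,T1] holders={T2,T4}
Step 9: signal(T4) -> count=0 queue=[T1] holders={T2,T3}
Step 10: signal(T2) -> count=0 queue=[] holders={T1,T3}
Step 11: signal(T3) -> count=1 queue=[] holders={T1}
Step 12: signal(T1) -> count=2 queue=[] holders={none}
Step 13: wait(T2) -> count=1 queue=[] holders={T2}
Final holders: {T2} -> 1 thread(s)

Answer: 1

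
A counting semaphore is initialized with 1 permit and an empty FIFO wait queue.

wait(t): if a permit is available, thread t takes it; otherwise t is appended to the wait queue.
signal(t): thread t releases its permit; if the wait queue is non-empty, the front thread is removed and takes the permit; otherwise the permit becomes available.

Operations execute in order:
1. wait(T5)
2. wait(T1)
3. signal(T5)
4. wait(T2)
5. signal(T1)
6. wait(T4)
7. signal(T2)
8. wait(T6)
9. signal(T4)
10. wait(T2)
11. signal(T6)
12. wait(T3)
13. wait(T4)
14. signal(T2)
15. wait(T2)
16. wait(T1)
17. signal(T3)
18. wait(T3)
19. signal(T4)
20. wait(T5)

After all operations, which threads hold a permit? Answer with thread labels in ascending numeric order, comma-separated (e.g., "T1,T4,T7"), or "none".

Step 1: wait(T5) -> count=0 queue=[] holders={T5}
Step 2: wait(T1) -> count=0 queue=[T1] holders={T5}
Step 3: signal(T5) -> count=0 queue=[] holders={T1}
Step 4: wait(T2) -> count=0 queue=[T2] holders={T1}
Step 5: signal(T1) -> count=0 queue=[] holders={T2}
Step 6: wait(T4) -> count=0 queue=[T4] holders={T2}
Step 7: signal(T2) -> count=0 queue=[] holders={T4}
Step 8: wait(T6) -> count=0 queue=[T6] holders={T4}
Step 9: signal(T4) -> count=0 queue=[] holders={T6}
Step 10: wait(T2) -> count=0 queue=[T2] holders={T6}
Step 11: signal(T6) -> count=0 queue=[] holders={T2}
Step 12: wait(T3) -> count=0 queue=[T3] holders={T2}
Step 13: wait(T4) -> count=0 queue=[T3,T4] holders={T2}
Step 14: signal(T2) -> count=0 queue=[T4] holders={T3}
Step 15: wait(T2) -> count=0 queue=[T4,T2] holders={T3}
Step 16: wait(T1) -> count=0 queue=[T4,T2,T1] holders={T3}
Step 17: signal(T3) -> count=0 queue=[T2,T1] holders={T4}
Step 18: wait(T3) -> count=0 queue=[T2,T1,T3] holders={T4}
Step 19: signal(T4) -> count=0 queue=[T1,T3] holders={T2}
Step 20: wait(T5) -> count=0 queue=[T1,T3,T5] holders={T2}
Final holders: T2

Answer: T2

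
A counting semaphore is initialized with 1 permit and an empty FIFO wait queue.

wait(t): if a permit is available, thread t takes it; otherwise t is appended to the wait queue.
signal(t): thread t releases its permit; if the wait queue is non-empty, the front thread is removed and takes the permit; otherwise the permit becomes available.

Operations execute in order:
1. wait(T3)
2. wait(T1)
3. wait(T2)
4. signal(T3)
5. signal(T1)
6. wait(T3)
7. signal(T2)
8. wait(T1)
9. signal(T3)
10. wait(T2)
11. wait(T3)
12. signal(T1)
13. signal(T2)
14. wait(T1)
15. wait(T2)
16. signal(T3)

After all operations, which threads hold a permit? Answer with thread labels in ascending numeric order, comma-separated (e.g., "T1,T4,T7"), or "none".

Step 1: wait(T3) -> count=0 queue=[] holders={T3}
Step 2: wait(T1) -> count=0 queue=[T1] holders={T3}
Step 3: wait(T2) -> count=0 queue=[T1,T2] holders={T3}
Step 4: signal(T3) -> count=0 queue=[T2] holders={T1}
Step 5: signal(T1) -> count=0 queue=[] holders={T2}
Step 6: wait(T3) -> count=0 queue=[T3] holders={T2}
Step 7: signal(T2) -> count=0 queue=[] holders={T3}
Step 8: wait(T1) -> count=0 queue=[T1] holders={T3}
Step 9: signal(T3) -> count=0 queue=[] holders={T1}
Step 10: wait(T2) -> count=0 queue=[T2] holders={T1}
Step 11: wait(T3) -> count=0 queue=[T2,T3] holders={T1}
Step 12: signal(T1) -> count=0 queue=[T3] holders={T2}
Step 13: signal(T2) -> count=0 queue=[] holders={T3}
Step 14: wait(T1) -> count=0 queue=[T1] holders={T3}
Step 15: wait(T2) -> count=0 queue=[T1,T2] holders={T3}
Step 16: signal(T3) -> count=0 queue=[T2] holders={T1}
Final holders: T1

Answer: T1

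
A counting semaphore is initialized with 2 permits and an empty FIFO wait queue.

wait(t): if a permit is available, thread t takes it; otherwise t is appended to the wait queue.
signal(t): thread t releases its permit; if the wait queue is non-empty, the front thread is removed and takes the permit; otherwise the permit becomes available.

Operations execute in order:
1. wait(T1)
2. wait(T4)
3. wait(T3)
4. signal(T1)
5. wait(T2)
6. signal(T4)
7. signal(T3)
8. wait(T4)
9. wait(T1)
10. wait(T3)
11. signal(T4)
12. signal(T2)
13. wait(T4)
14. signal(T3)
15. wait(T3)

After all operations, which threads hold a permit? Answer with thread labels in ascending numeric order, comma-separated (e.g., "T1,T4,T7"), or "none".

Answer: T1,T4

Derivation:
Step 1: wait(T1) -> count=1 queue=[] holders={T1}
Step 2: wait(T4) -> count=0 queue=[] holders={T1,T4}
Step 3: wait(T3) -> count=0 queue=[T3] holders={T1,T4}
Step 4: signal(T1) -> count=0 queue=[] holders={T3,T4}
Step 5: wait(T2) -> count=0 queue=[T2] holders={T3,T4}
Step 6: signal(T4) -> count=0 queue=[] holders={T2,T3}
Step 7: signal(T3) -> count=1 queue=[] holders={T2}
Step 8: wait(T4) -> count=0 queue=[] holders={T2,T4}
Step 9: wait(T1) -> count=0 queue=[T1] holders={T2,T4}
Step 10: wait(T3) -> count=0 queue=[T1,T3] holders={T2,T4}
Step 11: signal(T4) -> count=0 queue=[T3] holders={T1,T2}
Step 12: signal(T2) -> count=0 queue=[] holders={T1,T3}
Step 13: wait(T4) -> count=0 queue=[T4] holders={T1,T3}
Step 14: signal(T3) -> count=0 queue=[] holders={T1,T4}
Step 15: wait(T3) -> count=0 queue=[T3] holders={T1,T4}
Final holders: T1,T4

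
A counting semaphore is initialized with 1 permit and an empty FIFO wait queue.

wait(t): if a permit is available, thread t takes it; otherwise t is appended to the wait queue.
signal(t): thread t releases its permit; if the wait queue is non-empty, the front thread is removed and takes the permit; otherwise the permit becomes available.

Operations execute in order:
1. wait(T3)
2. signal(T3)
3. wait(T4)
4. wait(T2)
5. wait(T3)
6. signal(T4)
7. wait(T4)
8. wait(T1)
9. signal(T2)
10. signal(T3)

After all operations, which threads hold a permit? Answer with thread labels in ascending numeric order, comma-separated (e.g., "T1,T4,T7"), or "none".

Step 1: wait(T3) -> count=0 queue=[] holders={T3}
Step 2: signal(T3) -> count=1 queue=[] holders={none}
Step 3: wait(T4) -> count=0 queue=[] holders={T4}
Step 4: wait(T2) -> count=0 queue=[T2] holders={T4}
Step 5: wait(T3) -> count=0 queue=[T2,T3] holders={T4}
Step 6: signal(T4) -> count=0 queue=[T3] holders={T2}
Step 7: wait(T4) -> count=0 queue=[T3,T4] holders={T2}
Step 8: wait(T1) -> count=0 queue=[T3,T4,T1] holders={T2}
Step 9: signal(T2) -> count=0 queue=[T4,T1] holders={T3}
Step 10: signal(T3) -> count=0 queue=[T1] holders={T4}
Final holders: T4

Answer: T4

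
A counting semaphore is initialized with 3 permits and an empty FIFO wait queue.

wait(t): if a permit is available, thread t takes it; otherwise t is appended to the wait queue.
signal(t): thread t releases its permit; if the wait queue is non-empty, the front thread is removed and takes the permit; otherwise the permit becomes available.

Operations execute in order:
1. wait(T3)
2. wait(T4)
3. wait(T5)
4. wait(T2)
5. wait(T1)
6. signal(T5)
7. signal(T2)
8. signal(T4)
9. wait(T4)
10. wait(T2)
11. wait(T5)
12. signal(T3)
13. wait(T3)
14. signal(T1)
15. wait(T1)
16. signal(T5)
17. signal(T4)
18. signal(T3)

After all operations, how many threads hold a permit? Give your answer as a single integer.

Step 1: wait(T3) -> count=2 queue=[] holders={T3}
Step 2: wait(T4) -> count=1 queue=[] holders={T3,T4}
Step 3: wait(T5) -> count=0 queue=[] holders={T3,T4,T5}
Step 4: wait(T2) -> count=0 queue=[T2] holders={T3,T4,T5}
Step 5: wait(T1) -> count=0 queue=[T2,T1] holders={T3,T4,T5}
Step 6: signal(T5) -> count=0 queue=[T1] holders={T2,T3,T4}
Step 7: signal(T2) -> count=0 queue=[] holders={T1,T3,T4}
Step 8: signal(T4) -> count=1 queue=[] holders={T1,T3}
Step 9: wait(T4) -> count=0 queue=[] holders={T1,T3,T4}
Step 10: wait(T2) -> count=0 queue=[T2] holders={T1,T3,T4}
Step 11: wait(T5) -> count=0 queue=[T2,T5] holders={T1,T3,T4}
Step 12: signal(T3) -> count=0 queue=[T5] holders={T1,T2,T4}
Step 13: wait(T3) -> count=0 queue=[T5,T3] holders={T1,T2,T4}
Step 14: signal(T1) -> count=0 queue=[T3] holders={T2,T4,T5}
Step 15: wait(T1) -> count=0 queue=[T3,T1] holders={T2,T4,T5}
Step 16: signal(T5) -> count=0 queue=[T1] holders={T2,T3,T4}
Step 17: signal(T4) -> count=0 queue=[] holders={T1,T2,T3}
Step 18: signal(T3) -> count=1 queue=[] holders={T1,T2}
Final holders: {T1,T2} -> 2 thread(s)

Answer: 2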